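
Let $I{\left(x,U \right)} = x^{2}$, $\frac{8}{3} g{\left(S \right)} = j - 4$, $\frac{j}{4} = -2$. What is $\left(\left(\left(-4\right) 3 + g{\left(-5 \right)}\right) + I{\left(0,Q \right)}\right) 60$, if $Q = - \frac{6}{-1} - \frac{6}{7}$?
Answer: $-990$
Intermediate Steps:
$j = -8$ ($j = 4 \left(-2\right) = -8$)
$g{\left(S \right)} = - \frac{9}{2}$ ($g{\left(S \right)} = \frac{3 \left(-8 - 4\right)}{8} = \frac{3}{8} \left(-12\right) = - \frac{9}{2}$)
$Q = \frac{36}{7}$ ($Q = \left(-6\right) \left(-1\right) - \frac{6}{7} = 6 - \frac{6}{7} = \frac{36}{7} \approx 5.1429$)
$\left(\left(\left(-4\right) 3 + g{\left(-5 \right)}\right) + I{\left(0,Q \right)}\right) 60 = \left(\left(\left(-4\right) 3 - \frac{9}{2}\right) + 0^{2}\right) 60 = \left(\left(-12 - \frac{9}{2}\right) + 0\right) 60 = \left(- \frac{33}{2} + 0\right) 60 = \left(- \frac{33}{2}\right) 60 = -990$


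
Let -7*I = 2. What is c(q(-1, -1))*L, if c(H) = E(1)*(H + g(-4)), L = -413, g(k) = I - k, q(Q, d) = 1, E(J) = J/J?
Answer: -1947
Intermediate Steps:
I = -2/7 (I = -1/7*2 = -2/7 ≈ -0.28571)
E(J) = 1
g(k) = -2/7 - k
c(H) = 26/7 + H (c(H) = 1*(H + (-2/7 - 1*(-4))) = 1*(H + (-2/7 + 4)) = 1*(H + 26/7) = 1*(26/7 + H) = 26/7 + H)
c(q(-1, -1))*L = (26/7 + 1)*(-413) = (33/7)*(-413) = -1947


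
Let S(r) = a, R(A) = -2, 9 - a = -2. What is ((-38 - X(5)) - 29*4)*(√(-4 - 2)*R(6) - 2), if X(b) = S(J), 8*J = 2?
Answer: 330 + 330*I*√6 ≈ 330.0 + 808.33*I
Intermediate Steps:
a = 11 (a = 9 - 1*(-2) = 9 + 2 = 11)
J = ¼ (J = (⅛)*2 = ¼ ≈ 0.25000)
S(r) = 11
X(b) = 11
((-38 - X(5)) - 29*4)*(√(-4 - 2)*R(6) - 2) = ((-38 - 1*11) - 29*4)*(√(-4 - 2)*(-2) - 2) = ((-38 - 11) - 116)*(√(-6)*(-2) - 2) = (-49 - 116)*((I*√6)*(-2) - 2) = -165*(-2*I*√6 - 2) = -165*(-2 - 2*I*√6) = 330 + 330*I*√6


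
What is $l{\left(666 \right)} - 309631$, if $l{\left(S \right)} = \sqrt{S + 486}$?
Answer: $-309631 + 24 \sqrt{2} \approx -3.096 \cdot 10^{5}$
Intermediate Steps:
$l{\left(S \right)} = \sqrt{486 + S}$
$l{\left(666 \right)} - 309631 = \sqrt{486 + 666} - 309631 = \sqrt{1152} - 309631 = 24 \sqrt{2} - 309631 = -309631 + 24 \sqrt{2}$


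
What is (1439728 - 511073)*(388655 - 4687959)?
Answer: -3992570156120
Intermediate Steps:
(1439728 - 511073)*(388655 - 4687959) = 928655*(-4299304) = -3992570156120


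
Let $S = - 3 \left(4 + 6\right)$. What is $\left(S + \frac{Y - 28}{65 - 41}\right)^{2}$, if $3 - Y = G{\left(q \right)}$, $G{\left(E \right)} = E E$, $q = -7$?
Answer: $\frac{157609}{144} \approx 1094.5$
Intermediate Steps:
$G{\left(E \right)} = E^{2}$
$Y = -46$ ($Y = 3 - \left(-7\right)^{2} = 3 - 49 = -46$)
$S = -30$ ($S = \left(-3\right) 10 = -30$)
$\left(S + \frac{Y - 28}{65 - 41}\right)^{2} = \left(-30 + \frac{-46 - 28}{65 - 41}\right)^{2} = \left(-30 - \frac{74}{24}\right)^{2} = \left(-30 - \frac{37}{12}\right)^{2} = \left(- \frac{397}{12}\right)^{2} = \frac{157609}{144}$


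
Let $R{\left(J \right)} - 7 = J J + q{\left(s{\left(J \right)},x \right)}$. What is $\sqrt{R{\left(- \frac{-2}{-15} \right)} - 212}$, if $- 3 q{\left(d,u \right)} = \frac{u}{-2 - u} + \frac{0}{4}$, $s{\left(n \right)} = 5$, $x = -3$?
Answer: $\frac{2 i \sqrt{11474}}{15} \approx 14.282 i$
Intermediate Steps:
$q{\left(d,u \right)} = - \frac{u}{3 \left(-2 - u\right)}$ ($q{\left(d,u \right)} = - \frac{\frac{u}{-2 - u} + \frac{0}{4}}{3} = - \frac{\frac{u}{-2 - u} + 0 \cdot \frac{1}{4}}{3} = - \frac{\frac{u}{-2 - u} + 0}{3} = - \frac{u \frac{1}{-2 - u}}{3} = - \frac{u}{3 \left(-2 - u\right)}$)
$R{\left(J \right)} = 8 + J^{2}$ ($R{\left(J \right)} = 7 + \left(J J + \frac{1}{3} \left(-3\right) \frac{1}{2 - 3}\right) = 7 + \left(J^{2} + \frac{1}{3} \left(-3\right) \frac{1}{-1}\right) = 7 + \left(J^{2} + \frac{1}{3} \left(-3\right) \left(-1\right)\right) = 7 + \left(J^{2} + 1\right) = 7 + \left(1 + J^{2}\right) = 8 + J^{2}$)
$\sqrt{R{\left(- \frac{-2}{-15} \right)} - 212} = \sqrt{\left(8 + \left(- \frac{-2}{-15}\right)^{2}\right) - 212} = \sqrt{\left(8 + \left(- \frac{\left(-2\right) \left(-1\right)}{15}\right)^{2}\right) - 212} = \sqrt{\left(8 + \left(\left(-1\right) \frac{2}{15}\right)^{2}\right) - 212} = \sqrt{\left(8 + \left(- \frac{2}{15}\right)^{2}\right) - 212} = \sqrt{\left(8 + \frac{4}{225}\right) - 212} = \sqrt{\frac{1804}{225} - 212} = \sqrt{- \frac{45896}{225}} = \frac{2 i \sqrt{11474}}{15}$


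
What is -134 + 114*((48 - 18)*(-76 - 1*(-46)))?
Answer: -102734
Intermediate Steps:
-134 + 114*((48 - 18)*(-76 - 1*(-46))) = -134 + 114*(30*(-76 + 46)) = -134 + 114*(30*(-30)) = -134 + 114*(-900) = -134 - 102600 = -102734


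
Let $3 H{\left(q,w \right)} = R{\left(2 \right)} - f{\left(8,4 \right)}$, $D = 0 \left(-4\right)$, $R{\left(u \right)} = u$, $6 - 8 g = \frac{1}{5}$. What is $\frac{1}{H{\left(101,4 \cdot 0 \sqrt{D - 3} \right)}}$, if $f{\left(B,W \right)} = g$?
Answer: $\frac{40}{17} \approx 2.3529$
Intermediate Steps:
$g = \frac{29}{40}$ ($g = \frac{3}{4} - \frac{1}{8 \cdot 5} = \frac{3}{4} - \frac{1}{40} = \frac{29}{40} \approx 0.725$)
$D = 0$
$f{\left(B,W \right)} = \frac{29}{40}$
$H{\left(q,w \right)} = \frac{17}{40}$ ($H{\left(q,w \right)} = \frac{2 - \frac{29}{40}}{3} = \frac{1}{3} \cdot \frac{51}{40} = \frac{17}{40}$)
$\frac{1}{H{\left(101,4 \cdot 0 \sqrt{D - 3} \right)}} = \frac{1}{\frac{17}{40}} = \frac{40}{17}$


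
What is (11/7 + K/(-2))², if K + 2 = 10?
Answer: 289/49 ≈ 5.8980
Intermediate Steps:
K = 8 (K = -2 + 10 = 8)
(11/7 + K/(-2))² = (11/7 + 8/(-2))² = (11*(⅐) + 8*(-½))² = (11/7 - 4)² = (-17/7)² = 289/49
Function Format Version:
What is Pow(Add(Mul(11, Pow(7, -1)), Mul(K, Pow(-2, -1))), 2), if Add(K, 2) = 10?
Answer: Rational(289, 49) ≈ 5.8980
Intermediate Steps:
K = 8 (K = Add(-2, 10) = 8)
Pow(Add(Mul(11, Pow(7, -1)), Mul(K, Pow(-2, -1))), 2) = Pow(Add(Mul(11, Pow(7, -1)), Mul(8, Pow(-2, -1))), 2) = Pow(Add(Mul(11, Rational(1, 7)), Mul(8, Rational(-1, 2))), 2) = Pow(Add(Rational(11, 7), -4), 2) = Pow(Rational(-17, 7), 2) = Rational(289, 49)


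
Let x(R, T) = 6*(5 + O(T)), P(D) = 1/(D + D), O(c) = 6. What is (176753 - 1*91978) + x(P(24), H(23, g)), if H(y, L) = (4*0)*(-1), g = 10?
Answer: 84841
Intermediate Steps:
P(D) = 1/(2*D)
H(y, L) = 0 (H(y, L) = 0*(-1) = 0)
x(R, T) = 66 (x(R, T) = 6*(5 + 6) = 6*11 = 66)
(176753 - 1*91978) + x(P(24), H(23, g)) = (176753 - 1*91978) + 66 = (176753 - 91978) + 66 = 84775 + 66 = 84841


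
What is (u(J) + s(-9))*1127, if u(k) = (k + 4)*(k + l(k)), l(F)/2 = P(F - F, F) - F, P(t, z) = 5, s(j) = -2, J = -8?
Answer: -83398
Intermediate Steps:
l(F) = 10 - 2*F (l(F) = 2*(5 - F) = 10 - 2*F)
u(k) = (4 + k)*(10 - k) (u(k) = (k + 4)*(k + (10 - 2*k)) = (4 + k)*(10 - k))
(u(J) + s(-9))*1127 = ((40 - 1*(-8)**2 + 6*(-8)) - 2)*1127 = ((40 - 1*64 - 48) - 2)*1127 = ((40 - 64 - 48) - 2)*1127 = (-72 - 2)*1127 = -74*1127 = -83398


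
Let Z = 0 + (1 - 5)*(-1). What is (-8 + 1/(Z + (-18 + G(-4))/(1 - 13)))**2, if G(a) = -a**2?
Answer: 103684/1681 ≈ 61.680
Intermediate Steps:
Z = 4 (Z = 0 - 4*(-1) = 0 + 4 = 4)
(-8 + 1/(Z + (-18 + G(-4))/(1 - 13)))**2 = (-8 + 1/(4 + (-18 - 1*(-4)**2)/(1 - 13)))**2 = (-8 + 1/(4 + (-18 - 1*16)/(-12)))**2 = (-8 + 1/(4 + (-18 - 16)*(-1/12)))**2 = (-8 + 1/(4 - 34*(-1/12)))**2 = (-8 + 1/(4 + 17/6))**2 = (-8 + 1/(41/6))**2 = (-8 + 6/41)**2 = (-322/41)**2 = 103684/1681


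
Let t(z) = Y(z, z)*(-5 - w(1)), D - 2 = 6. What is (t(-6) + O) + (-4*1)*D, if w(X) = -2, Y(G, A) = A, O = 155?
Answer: 141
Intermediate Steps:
D = 8 (D = 2 + 6 = 8)
t(z) = -3*z (t(z) = z*(-5 - 1*(-2)) = z*(-5 + 2) = z*(-3) = -3*z)
(t(-6) + O) + (-4*1)*D = (-3*(-6) + 155) - 4*1*8 = (18 + 155) - 4*8 = 173 - 32 = 141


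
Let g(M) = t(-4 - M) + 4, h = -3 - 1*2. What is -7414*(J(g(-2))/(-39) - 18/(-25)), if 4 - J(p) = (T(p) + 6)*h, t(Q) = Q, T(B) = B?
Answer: 2950772/975 ≈ 3026.4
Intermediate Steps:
h = -5 (h = -3 - 2 = -5)
g(M) = -M (g(M) = (-4 - M) + 4 = -M)
J(p) = 34 + 5*p (J(p) = 4 - (p + 6)*(-5) = 4 - (6 + p)*(-5) = 4 - (-30 - 5*p) = 4 + (30 + 5*p) = 34 + 5*p)
-7414*(J(g(-2))/(-39) - 18/(-25)) = -7414*((34 + 5*(-1*(-2)))/(-39) - 18/(-25)) = -7414*((34 + 5*2)*(-1/39) - 18*(-1/25)) = -7414*((34 + 10)*(-1/39) + 18/25) = -7414*(44*(-1/39) + 18/25) = -7414*(-44/39 + 18/25) = -7414*(-398/975) = 2950772/975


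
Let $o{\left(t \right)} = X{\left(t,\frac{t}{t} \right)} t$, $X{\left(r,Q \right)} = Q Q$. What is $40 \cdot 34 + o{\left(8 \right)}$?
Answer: $1368$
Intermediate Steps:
$X{\left(r,Q \right)} = Q^{2}$
$o{\left(t \right)} = t$ ($o{\left(t \right)} = \left(\frac{t}{t}\right)^{2} t = 1^{2} t = 1 t = t$)
$40 \cdot 34 + o{\left(8 \right)} = 40 \cdot 34 + 8 = 1360 + 8 = 1368$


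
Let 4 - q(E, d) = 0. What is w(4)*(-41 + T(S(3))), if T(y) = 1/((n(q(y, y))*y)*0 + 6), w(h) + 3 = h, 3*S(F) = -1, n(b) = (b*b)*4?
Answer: -245/6 ≈ -40.833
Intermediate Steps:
q(E, d) = 4 (q(E, d) = 4 - 1*0 = 4 + 0 = 4)
n(b) = 4*b**2 (n(b) = b**2*4 = 4*b**2)
S(F) = -1/3 (S(F) = (1/3)*(-1) = -1/3)
w(h) = -3 + h
T(y) = 1/6 (T(y) = 1/(((4*4**2)*y)*0 + 6) = 1/(((4*16)*y)*0 + 6) = 1/((64*y)*0 + 6) = 1/(0 + 6) = 1/6)
w(4)*(-41 + T(S(3))) = (-3 + 4)*(-41 + 1/6) = 1*(-245/6) = -245/6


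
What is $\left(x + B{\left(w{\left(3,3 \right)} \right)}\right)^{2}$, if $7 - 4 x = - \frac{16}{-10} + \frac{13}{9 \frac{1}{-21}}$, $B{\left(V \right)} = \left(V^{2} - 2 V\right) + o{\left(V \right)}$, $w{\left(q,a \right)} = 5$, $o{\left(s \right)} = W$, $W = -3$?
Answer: $\frac{98596}{225} \approx 438.2$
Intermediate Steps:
$o{\left(s \right)} = -3$
$B{\left(V \right)} = -3 + V^{2} - 2 V$ ($B{\left(V \right)} = \left(V^{2} - 2 V\right) - 3 = -3 + V^{2} - 2 V$)
$x = \frac{134}{15}$ ($x = \frac{7}{4} - \frac{- \frac{16}{-10} + \frac{13}{9 \frac{1}{-21}}}{4} = \frac{7}{4} - \frac{\left(-16\right) \left(- \frac{1}{10}\right) + \frac{13}{9 \left(- \frac{1}{21}\right)}}{4} = \frac{7}{4} - \frac{\frac{8}{5} + \frac{13}{- \frac{3}{7}}}{4} = \frac{7}{4} - \frac{\frac{8}{5} + 13 \left(- \frac{7}{3}\right)}{4} = \frac{7}{4} - \frac{\frac{8}{5} - \frac{91}{3}}{4} = \frac{7}{4} - - \frac{431}{60} = \frac{7}{4} + \frac{431}{60} = \frac{134}{15} \approx 8.9333$)
$\left(x + B{\left(w{\left(3,3 \right)} \right)}\right)^{2} = \left(\frac{134}{15} - \left(13 - 25\right)\right)^{2} = \left(\frac{134}{15} - -12\right)^{2} = \left(\frac{134}{15} + 12\right)^{2} = \left(\frac{314}{15}\right)^{2} = \frac{98596}{225}$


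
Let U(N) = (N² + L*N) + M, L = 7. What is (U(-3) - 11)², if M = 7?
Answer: 256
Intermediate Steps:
U(N) = 7 + N² + 7*N (U(N) = (N² + 7*N) + 7 = 7 + N² + 7*N)
(U(-3) - 11)² = ((7 + (-3)² + 7*(-3)) - 11)² = ((7 + 9 - 21) - 11)² = (-5 - 11)² = (-16)² = 256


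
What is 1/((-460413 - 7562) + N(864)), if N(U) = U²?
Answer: 1/278521 ≈ 3.5904e-6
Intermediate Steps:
1/((-460413 - 7562) + N(864)) = 1/((-460413 - 7562) + 864²) = 1/(-467975 + 746496) = 1/278521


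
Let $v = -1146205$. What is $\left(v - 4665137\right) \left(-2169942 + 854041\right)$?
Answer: $7647150749142$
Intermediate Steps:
$\left(v - 4665137\right) \left(-2169942 + 854041\right) = \left(-1146205 - 4665137\right) \left(-2169942 + 854041\right) = \left(-5811342\right) \left(-1315901\right) = 7647150749142$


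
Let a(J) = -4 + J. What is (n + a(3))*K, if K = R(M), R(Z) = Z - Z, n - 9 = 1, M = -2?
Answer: 0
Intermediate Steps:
n = 10 (n = 9 + 1 = 10)
R(Z) = 0
K = 0
(n + a(3))*K = (10 + (-4 + 3))*0 = (10 - 1)*0 = 9*0 = 0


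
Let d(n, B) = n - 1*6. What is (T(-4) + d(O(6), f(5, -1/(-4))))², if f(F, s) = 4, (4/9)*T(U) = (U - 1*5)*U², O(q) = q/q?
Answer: 108241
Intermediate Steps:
O(q) = 1
T(U) = 9*U²*(-5 + U)/4 (T(U) = 9*((U - 1*5)*U²)/4 = 9*((U - 5)*U²)/4 = 9*((-5 + U)*U²)/4 = 9*(U²*(-5 + U))/4 = 9*U²*(-5 + U)/4)
d(n, B) = -6 + n (d(n, B) = n - 6 = -6 + n)
(T(-4) + d(O(6), f(5, -1/(-4))))² = ((9/4)*(-4)²*(-5 - 4) + (-6 + 1))² = ((9/4)*16*(-9) - 5)² = (-324 - 5)² = (-329)² = 108241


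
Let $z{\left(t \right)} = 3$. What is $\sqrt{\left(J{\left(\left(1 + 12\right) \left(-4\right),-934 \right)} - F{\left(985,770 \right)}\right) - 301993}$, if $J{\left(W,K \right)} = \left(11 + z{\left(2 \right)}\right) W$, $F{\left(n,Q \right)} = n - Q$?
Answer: $2 i \sqrt{75734} \approx 550.4 i$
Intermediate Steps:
$J{\left(W,K \right)} = 14 W$ ($J{\left(W,K \right)} = \left(11 + 3\right) W = 14 W$)
$\sqrt{\left(J{\left(\left(1 + 12\right) \left(-4\right),-934 \right)} - F{\left(985,770 \right)}\right) - 301993} = \sqrt{\left(14 \left(1 + 12\right) \left(-4\right) - \left(985 - 770\right)\right) - 301993} = \sqrt{\left(14 \cdot 13 \left(-4\right) - \left(985 - 770\right)\right) - 301993} = \sqrt{\left(14 \left(-52\right) - 215\right) - 301993} = \sqrt{\left(-728 - 215\right) - 301993} = \sqrt{-943 - 301993} = \sqrt{-302936} = 2 i \sqrt{75734}$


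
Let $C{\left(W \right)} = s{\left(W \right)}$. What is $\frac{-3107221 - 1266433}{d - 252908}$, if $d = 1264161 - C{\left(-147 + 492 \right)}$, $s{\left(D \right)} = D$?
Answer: $- \frac{2186827}{505454} \approx -4.3265$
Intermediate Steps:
$C{\left(W \right)} = W$
$d = 1263816$ ($d = 1264161 - \left(-147 + 492\right) = 1264161 - 345 = 1263816$)
$\frac{-3107221 - 1266433}{d - 252908} = \frac{-3107221 - 1266433}{1263816 - 252908} = - \frac{4373654}{1010908} = \left(-4373654\right) \frac{1}{1010908} = - \frac{2186827}{505454}$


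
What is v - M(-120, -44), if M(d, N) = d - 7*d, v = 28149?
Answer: 27429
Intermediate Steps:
M(d, N) = -6*d
v - M(-120, -44) = 28149 - (-6)*(-120) = 28149 - 1*720 = 28149 - 720 = 27429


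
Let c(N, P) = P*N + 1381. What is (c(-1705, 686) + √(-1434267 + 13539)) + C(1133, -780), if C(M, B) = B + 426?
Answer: -1168603 + 2*I*√355182 ≈ -1.1686e+6 + 1191.9*I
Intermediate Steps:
C(M, B) = 426 + B
c(N, P) = 1381 + N*P (c(N, P) = N*P + 1381 = 1381 + N*P)
(c(-1705, 686) + √(-1434267 + 13539)) + C(1133, -780) = ((1381 - 1705*686) + √(-1434267 + 13539)) + (426 - 780) = ((1381 - 1169630) + √(-1420728)) - 354 = (-1168249 + 2*I*√355182) - 354 = -1168603 + 2*I*√355182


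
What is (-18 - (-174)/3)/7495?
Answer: 8/1499 ≈ 0.0053369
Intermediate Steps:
(-18 - (-174)/3)/7495 = (-18 - (-174)/3)*(1/7495) = (-18 - 29*(-2))*(1/7495) = (-18 + 58)*(1/7495) = 40*(1/7495) = 8/1499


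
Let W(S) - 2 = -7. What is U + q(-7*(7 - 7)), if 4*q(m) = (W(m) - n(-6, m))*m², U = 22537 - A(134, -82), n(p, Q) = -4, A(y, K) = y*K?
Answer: 33525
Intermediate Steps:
A(y, K) = K*y
W(S) = -5 (W(S) = 2 - 7 = -5)
U = 33525 (U = 22537 - (-82)*134 = 22537 - 1*(-10988) = 22537 + 10988 = 33525)
q(m) = -m²/4 (q(m) = ((-5 - 1*(-4))*m²)/4 = ((-5 + 4)*m²)/4 = (-m²)/4 = -m²/4)
U + q(-7*(7 - 7)) = 33525 - 49*(7 - 7)²/4 = 33525 - (-7*0)²/4 = 33525 - ¼*0² = 33525 - ¼*0 = 33525 + 0 = 33525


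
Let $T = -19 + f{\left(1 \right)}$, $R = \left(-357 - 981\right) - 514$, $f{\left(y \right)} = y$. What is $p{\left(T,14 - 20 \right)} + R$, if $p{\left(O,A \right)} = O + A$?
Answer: $-1876$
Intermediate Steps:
$R = -1852$ ($R = \left(-357 - 981\right) - 514 = -1338 - 514 = -1852$)
$T = -18$ ($T = -19 + 1 = -18$)
$p{\left(O,A \right)} = A + O$
$p{\left(T,14 - 20 \right)} + R = \left(\left(14 - 20\right) - 18\right) - 1852 = \left(-6 - 18\right) - 1852 = -24 - 1852 = -1876$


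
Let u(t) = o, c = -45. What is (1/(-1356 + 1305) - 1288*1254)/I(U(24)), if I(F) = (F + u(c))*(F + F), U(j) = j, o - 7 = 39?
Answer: -82372753/171360 ≈ -480.70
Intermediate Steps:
o = 46 (o = 7 + 39 = 46)
u(t) = 46
I(F) = 2*F*(46 + F) (I(F) = (F + 46)*(F + F) = (46 + F)*(2*F) = 2*F*(46 + F))
(1/(-1356 + 1305) - 1288*1254)/I(U(24)) = (1/(-1356 + 1305) - 1288*1254)/((2*24*(46 + 24))) = (1/(-51) - 1615152)/((2*24*70)) = (-1/51 - 1615152)/3360 = -82372753/51*1/3360 = -82372753/171360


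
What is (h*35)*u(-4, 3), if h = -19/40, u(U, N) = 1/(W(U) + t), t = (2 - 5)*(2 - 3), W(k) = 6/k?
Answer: -133/12 ≈ -11.083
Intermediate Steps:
t = 3 (t = -3*(-1) = 3)
u(U, N) = 1/(3 + 6/U) (u(U, N) = 1/(6/U + 3) = 1/(3 + 6/U))
h = -19/40 (h = -19*1/40 = -19/40 ≈ -0.47500)
(h*35)*u(-4, 3) = (-19/40*35)*((1/3)*(-4)/(2 - 4)) = -133*(-4)/(24*(-2)) = -133*(-4)*(-1)/(24*2) = -133/8*2/3 = -133/12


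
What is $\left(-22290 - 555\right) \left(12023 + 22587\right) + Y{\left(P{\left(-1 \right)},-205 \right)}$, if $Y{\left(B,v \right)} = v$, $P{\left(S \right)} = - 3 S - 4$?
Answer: $-790665655$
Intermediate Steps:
$P{\left(S \right)} = -4 - 3 S$
$\left(-22290 - 555\right) \left(12023 + 22587\right) + Y{\left(P{\left(-1 \right)},-205 \right)} = \left(-22290 - 555\right) \left(12023 + 22587\right) - 205 = \left(-22845\right) 34610 - 205 = -790665450 - 205 = -790665655$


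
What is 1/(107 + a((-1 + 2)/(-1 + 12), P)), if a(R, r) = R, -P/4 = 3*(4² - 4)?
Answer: 11/1178 ≈ 0.0093379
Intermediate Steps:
P = -144 (P = -12*(4² - 4) = -12*(16 - 4) = -12*12 = -4*36 = -144)
1/(107 + a((-1 + 2)/(-1 + 12), P)) = 1/(107 + (-1 + 2)/(-1 + 12)) = 1/(107 + 1/11) = 1/(1178/11) = 11/1178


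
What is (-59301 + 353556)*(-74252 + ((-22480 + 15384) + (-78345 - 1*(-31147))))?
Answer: -37825303230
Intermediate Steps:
(-59301 + 353556)*(-74252 + ((-22480 + 15384) + (-78345 - 1*(-31147)))) = 294255*(-74252 + (-7096 + (-78345 + 31147))) = 294255*(-74252 + (-7096 - 47198)) = 294255*(-74252 - 54294) = 294255*(-128546) = -37825303230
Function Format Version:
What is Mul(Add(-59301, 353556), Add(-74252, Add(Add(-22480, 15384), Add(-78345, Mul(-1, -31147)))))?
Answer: -37825303230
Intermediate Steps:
Mul(Add(-59301, 353556), Add(-74252, Add(Add(-22480, 15384), Add(-78345, Mul(-1, -31147))))) = Mul(294255, Add(-74252, Add(-7096, Add(-78345, 31147)))) = Mul(294255, Add(-74252, Add(-7096, -47198))) = Mul(294255, Add(-74252, -54294)) = Mul(294255, -128546) = -37825303230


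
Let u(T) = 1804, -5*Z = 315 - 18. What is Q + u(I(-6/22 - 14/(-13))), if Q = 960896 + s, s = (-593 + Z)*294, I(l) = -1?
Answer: 3854472/5 ≈ 7.7089e+5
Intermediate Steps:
Z = -297/5 (Z = -(315 - 18)/5 = -⅕*297 = -297/5 ≈ -59.400)
s = -959028/5 (s = (-593 - 297/5)*294 = -3262/5*294 = -959028/5 ≈ -1.9181e+5)
Q = 3845452/5 (Q = 960896 - 959028/5 = 3845452/5 ≈ 7.6909e+5)
Q + u(I(-6/22 - 14/(-13))) = 3845452/5 + 1804 = 3854472/5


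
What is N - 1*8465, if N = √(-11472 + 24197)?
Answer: -8465 + 5*√509 ≈ -8352.2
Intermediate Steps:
N = 5*√509 (N = √12725 = 5*√509 ≈ 112.81)
N - 1*8465 = 5*√509 - 1*8465 = 5*√509 - 8465 = -8465 + 5*√509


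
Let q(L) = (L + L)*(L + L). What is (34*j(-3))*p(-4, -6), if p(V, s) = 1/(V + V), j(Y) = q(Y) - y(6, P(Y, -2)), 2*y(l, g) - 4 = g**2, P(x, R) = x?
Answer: -1003/8 ≈ -125.38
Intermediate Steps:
y(l, g) = 2 + g**2/2
q(L) = 4*L**2 (q(L) = (2*L)*(2*L) = 4*L**2)
j(Y) = -2 + 7*Y**2/2 (j(Y) = 4*Y**2 - (2 + Y**2/2) = 4*Y**2 + (-2 - Y**2/2) = -2 + 7*Y**2/2)
p(V, s) = 1/(2*V)
(34*j(-3))*p(-4, -6) = (34*(-2 + (7/2)*(-3)**2))*((1/2)/(-4)) = (34*(-2 + (7/2)*9))*((1/2)*(-1/4)) = (34*(-2 + 63/2))*(-1/8) = (34*(59/2))*(-1/8) = 1003*(-1/8) = -1003/8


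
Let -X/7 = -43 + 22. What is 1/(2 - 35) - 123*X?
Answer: -596674/33 ≈ -18081.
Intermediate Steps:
X = 147 (X = -7*(-43 + 22) = -7*(-21) = 147)
1/(2 - 35) - 123*X = 1/(2 - 35) - 123*147 = 1/(-33) - 18081 = -1/33 - 18081 = -596674/33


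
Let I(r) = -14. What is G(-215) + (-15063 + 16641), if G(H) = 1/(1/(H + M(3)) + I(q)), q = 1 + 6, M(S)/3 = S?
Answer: 4552324/2885 ≈ 1577.9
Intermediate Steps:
M(S) = 3*S
q = 7
G(H) = 1/(-14 + 1/(9 + H)) (G(H) = 1/(1/(H + 3*3) - 14) = 1/(1/(H + 9) - 14) = 1/(1/(9 + H) - 14) = 1/(-14 + 1/(9 + H)))
G(-215) + (-15063 + 16641) = (9 - 215)/(-125 - 14*(-215)) + (-15063 + 16641) = -206/(-125 + 3010) + 1578 = -206/2885 + 1578 = 4552324/2885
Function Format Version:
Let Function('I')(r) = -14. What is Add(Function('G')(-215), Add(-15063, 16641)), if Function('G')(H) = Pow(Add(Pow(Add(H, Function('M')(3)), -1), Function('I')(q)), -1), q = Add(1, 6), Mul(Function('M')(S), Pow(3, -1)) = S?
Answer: Rational(4552324, 2885) ≈ 1577.9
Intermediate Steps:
Function('M')(S) = Mul(3, S)
q = 7
Function('G')(H) = Pow(Add(-14, Pow(Add(9, H), -1)), -1) (Function('G')(H) = Pow(Add(Pow(Add(H, Mul(3, 3)), -1), -14), -1) = Pow(Add(Pow(Add(H, 9), -1), -14), -1) = Pow(Add(Pow(Add(9, H), -1), -14), -1) = Pow(Add(-14, Pow(Add(9, H), -1)), -1))
Add(Function('G')(-215), Add(-15063, 16641)) = Add(Mul(Pow(Add(-125, Mul(-14, -215)), -1), Add(9, -215)), Add(-15063, 16641)) = Add(Mul(Pow(Add(-125, 3010), -1), -206), 1578) = Add(Mul(Pow(2885, -1), -206), 1578) = Add(Mul(Rational(1, 2885), -206), 1578) = Add(Rational(-206, 2885), 1578) = Rational(4552324, 2885)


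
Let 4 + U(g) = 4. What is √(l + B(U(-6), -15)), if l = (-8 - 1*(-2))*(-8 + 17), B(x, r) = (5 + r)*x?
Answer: 3*I*√6 ≈ 7.3485*I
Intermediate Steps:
U(g) = 0 (U(g) = -4 + 4 = 0)
B(x, r) = x*(5 + r)
l = -54 (l = (-8 + 2)*9 = -6*9 = -54)
√(l + B(U(-6), -15)) = √(-54 + 0*(5 - 15)) = √(-54 + 0*(-10)) = √(-54 + 0) = √(-54) = 3*I*√6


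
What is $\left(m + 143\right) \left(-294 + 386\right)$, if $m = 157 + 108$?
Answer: $37536$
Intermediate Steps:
$m = 265$
$\left(m + 143\right) \left(-294 + 386\right) = \left(265 + 143\right) \left(-294 + 386\right) = 408 \cdot 92 = 37536$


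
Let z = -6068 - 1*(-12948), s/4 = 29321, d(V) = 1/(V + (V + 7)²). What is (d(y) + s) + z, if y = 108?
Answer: 1655478613/13333 ≈ 1.2416e+5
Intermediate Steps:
d(V) = 1/(V + (7 + V)²)
s = 117284 (s = 4*29321 = 117284)
z = 6880 (z = -6068 + 12948 = 6880)
(d(y) + s) + z = (1/(108 + (7 + 108)²) + 117284) + 6880 = (1/(108 + 115²) + 117284) + 6880 = (1/(108 + 13225) + 117284) + 6880 = (1/13333 + 117284) + 6880 = 1563747573/13333 + 6880 = 1655478613/13333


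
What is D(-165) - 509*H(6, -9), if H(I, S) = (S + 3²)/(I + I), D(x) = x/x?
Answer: 1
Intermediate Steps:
D(x) = 1
H(I, S) = (9 + S)/(2*I) (H(I, S) = (S + 9)/((2*I)) = (9 + S)*(1/(2*I)) = (9 + S)/(2*I))
D(-165) - 509*H(6, -9) = 1 - 509*(½)*(9 - 9)/6 = 1 - 509*(½)*(⅙)*0 = 1 - 509*0 = 1 - 1*0 = 1 + 0 = 1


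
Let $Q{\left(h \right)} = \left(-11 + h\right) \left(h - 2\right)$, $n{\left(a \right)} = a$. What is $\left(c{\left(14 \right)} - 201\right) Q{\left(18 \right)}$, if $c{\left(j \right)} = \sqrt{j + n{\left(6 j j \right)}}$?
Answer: $-22512 + 112 \sqrt{1190} \approx -18648.0$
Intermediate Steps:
$c{\left(j \right)} = \sqrt{j + 6 j^{2}}$ ($c{\left(j \right)} = \sqrt{j + 6 j j} = \sqrt{j + 6 j^{2}}$)
$Q{\left(h \right)} = \left(-11 + h\right) \left(-2 + h\right)$
$\left(c{\left(14 \right)} - 201\right) Q{\left(18 \right)} = \left(\sqrt{14 \left(1 + 6 \cdot 14\right)} - 201\right) \left(22 + 18^{2} - 234\right) = \left(\sqrt{14 \left(1 + 84\right)} - 201\right) \left(22 + 324 - 234\right) = \left(\sqrt{14 \cdot 85} - 201\right) 112 = \left(\sqrt{1190} - 201\right) 112 = \left(-201 + \sqrt{1190}\right) 112 = -22512 + 112 \sqrt{1190}$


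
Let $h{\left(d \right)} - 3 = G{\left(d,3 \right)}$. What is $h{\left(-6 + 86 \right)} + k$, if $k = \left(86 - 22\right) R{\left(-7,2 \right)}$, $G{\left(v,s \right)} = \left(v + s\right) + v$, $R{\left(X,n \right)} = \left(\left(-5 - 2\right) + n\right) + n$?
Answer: $-26$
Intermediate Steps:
$R{\left(X,n \right)} = -7 + 2 n$ ($R{\left(X,n \right)} = \left(\left(-5 - 2\right) + n\right) + n = \left(-7 + n\right) + n = -7 + 2 n$)
$G{\left(v,s \right)} = s + 2 v$ ($G{\left(v,s \right)} = \left(s + v\right) + v = s + 2 v$)
$k = -192$ ($k = \left(86 - 22\right) \left(-7 + 2 \cdot 2\right) = 64 \left(-7 + 4\right) = 64 \left(-3\right) = -192$)
$h{\left(d \right)} = 6 + 2 d$ ($h{\left(d \right)} = 3 + \left(3 + 2 d\right) = 6 + 2 d$)
$h{\left(-6 + 86 \right)} + k = \left(6 + 2 \left(-6 + 86\right)\right) - 192 = \left(6 + 2 \cdot 80\right) - 192 = \left(6 + 160\right) - 192 = 166 - 192 = -26$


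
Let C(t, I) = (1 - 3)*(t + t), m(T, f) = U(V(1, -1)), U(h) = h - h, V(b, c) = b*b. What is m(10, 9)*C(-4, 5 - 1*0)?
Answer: 0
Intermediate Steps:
V(b, c) = b**2
U(h) = 0
m(T, f) = 0
C(t, I) = -4*t
m(10, 9)*C(-4, 5 - 1*0) = 0*(-4*(-4)) = 0*16 = 0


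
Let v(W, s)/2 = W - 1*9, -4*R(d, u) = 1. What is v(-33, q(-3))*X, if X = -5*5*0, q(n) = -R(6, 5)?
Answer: 0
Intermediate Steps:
R(d, u) = -¼ (R(d, u) = -¼*1 = -¼)
q(n) = ¼ (q(n) = -1*(-¼) = ¼)
X = 0 (X = -25*0 = 0)
v(W, s) = -18 + 2*W (v(W, s) = 2*(W - 1*9) = 2*(W - 9) = 2*(-9 + W) = -18 + 2*W)
v(-33, q(-3))*X = (-18 + 2*(-33))*0 = (-18 - 66)*0 = -84*0 = 0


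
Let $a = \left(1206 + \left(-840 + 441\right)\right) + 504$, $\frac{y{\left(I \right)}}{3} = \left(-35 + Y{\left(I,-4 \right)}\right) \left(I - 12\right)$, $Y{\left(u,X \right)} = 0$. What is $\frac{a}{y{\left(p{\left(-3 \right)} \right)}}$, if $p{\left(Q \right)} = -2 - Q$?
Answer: $\frac{437}{385} \approx 1.1351$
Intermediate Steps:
$y{\left(I \right)} = 1260 - 105 I$ ($y{\left(I \right)} = 3 \left(-35 + 0\right) \left(I - 12\right) = 3 \left(- 35 \left(I - 12\right)\right) = 3 \left(- 35 \left(-12 + I\right)\right) = 3 \left(420 - 35 I\right) = 1260 - 105 I$)
$a = 1311$ ($a = \left(1206 - 399\right) + 504 = 807 + 504 = 1311$)
$\frac{a}{y{\left(p{\left(-3 \right)} \right)}} = \frac{1311}{1260 - 105 \left(-2 - -3\right)} = \frac{1311}{1260 - 105 \left(-2 + 3\right)} = \frac{1311}{1260 - 105} = \frac{1311}{1155} = 1311 \cdot \frac{1}{1155} = \frac{437}{385}$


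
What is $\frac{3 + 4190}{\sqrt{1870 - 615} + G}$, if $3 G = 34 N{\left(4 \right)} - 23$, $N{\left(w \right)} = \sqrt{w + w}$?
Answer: $\frac{12579}{-23 + 3 \sqrt{1255} + 68 \sqrt{2}} \approx 70.1$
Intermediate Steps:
$N{\left(w \right)} = \sqrt{2} \sqrt{w}$ ($N{\left(w \right)} = \sqrt{2 w} = \sqrt{2} \sqrt{w}$)
$G = - \frac{23}{3} + \frac{68 \sqrt{2}}{3}$ ($G = \frac{34 \sqrt{2} \sqrt{4} - 23}{3} = \frac{34 \sqrt{2} \cdot 2 - 23}{3} = \frac{34 \cdot 2 \sqrt{2} - 23}{3} = \frac{68 \sqrt{2} - 23}{3} = \frac{-23 + 68 \sqrt{2}}{3} = - \frac{23}{3} + \frac{68 \sqrt{2}}{3} \approx 24.389$)
$\frac{3 + 4190}{\sqrt{1870 - 615} + G} = \frac{3 + 4190}{\sqrt{1870 - 615} - \left(\frac{23}{3} - \frac{68 \sqrt{2}}{3}\right)} = \frac{4193}{\sqrt{1255} - \left(\frac{23}{3} - \frac{68 \sqrt{2}}{3}\right)} = \frac{4193}{- \frac{23}{3} + \sqrt{1255} + \frac{68 \sqrt{2}}{3}}$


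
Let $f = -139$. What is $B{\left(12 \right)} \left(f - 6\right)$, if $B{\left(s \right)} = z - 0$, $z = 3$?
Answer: $-435$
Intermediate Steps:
$B{\left(s \right)} = 3$ ($B{\left(s \right)} = 3 - 0 = 3 + 0 = 3$)
$B{\left(12 \right)} \left(f - 6\right) = 3 \left(-139 - 6\right) = 3 \left(-145\right) = -435$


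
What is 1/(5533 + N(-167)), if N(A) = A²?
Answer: 1/33422 ≈ 2.9920e-5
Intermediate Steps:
1/(5533 + N(-167)) = 1/(5533 + (-167)²) = 1/(5533 + 27889) = 1/33422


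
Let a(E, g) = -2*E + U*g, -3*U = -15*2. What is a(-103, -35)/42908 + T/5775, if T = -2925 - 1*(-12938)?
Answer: 107201551/61948425 ≈ 1.7305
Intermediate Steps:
U = 10 (U = -(-5)*2 = -⅓*(-30) = 10)
T = 10013 (T = -2925 + 12938 = 10013)
a(E, g) = -2*E + 10*g
a(-103, -35)/42908 + T/5775 = (-2*(-103) + 10*(-35))/42908 + 10013/5775 = (206 - 350)*(1/42908) + 10013*(1/5775) = -144*1/42908 + 10013/5775 = -36/10727 + 10013/5775 = 107201551/61948425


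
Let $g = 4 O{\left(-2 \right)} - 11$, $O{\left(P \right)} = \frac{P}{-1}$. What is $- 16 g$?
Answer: $48$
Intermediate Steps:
$O{\left(P \right)} = - P$ ($O{\left(P \right)} = P \left(-1\right) = - P$)
$g = -3$ ($g = 4 \left(\left(-1\right) \left(-2\right)\right) - 11 = 4 \cdot 2 - 11 = 8 - 11 = -3$)
$- 16 g = \left(-16\right) \left(-3\right) = 48$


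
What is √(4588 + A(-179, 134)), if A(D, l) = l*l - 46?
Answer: √22498 ≈ 149.99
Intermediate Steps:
A(D, l) = -46 + l² (A(D, l) = l² - 46 = -46 + l²)
√(4588 + A(-179, 134)) = √(4588 + (-46 + 134²)) = √(4588 + (-46 + 17956)) = √(4588 + 17910) = √22498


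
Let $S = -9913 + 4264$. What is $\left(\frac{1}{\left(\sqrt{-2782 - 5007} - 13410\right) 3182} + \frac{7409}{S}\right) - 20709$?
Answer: $- \frac{33473779643920353995}{1616285662704951} - \frac{i \sqrt{7789}}{572237798798} \approx -20710.0 - 1.5423 \cdot 10^{-10} i$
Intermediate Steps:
$S = -5649$
$\left(\frac{1}{\left(\sqrt{-2782 - 5007} - 13410\right) 3182} + \frac{7409}{S}\right) - 20709 = \left(\frac{1}{\left(\sqrt{-2782 - 5007} - 13410\right) 3182} + \frac{7409}{-5649}\right) - 20709 = \left(\frac{1}{\sqrt{-7789} - 13410} \cdot \frac{1}{3182} + 7409 \left(- \frac{1}{5649}\right)\right) - 20709 = \left(\frac{1}{i \sqrt{7789} - 13410} \cdot \frac{1}{3182} - \frac{7409}{5649}\right) - 20709 = \left(\frac{1}{-13410 + i \sqrt{7789}} \cdot \frac{1}{3182} - \frac{7409}{5649}\right) - 20709 = \left(\frac{1}{3182 \left(-13410 + i \sqrt{7789}\right)} - \frac{7409}{5649}\right) - 20709 = \left(- \frac{7409}{5649} + \frac{1}{3182 \left(-13410 + i \sqrt{7789}\right)}\right) - 20709 = - \frac{116992550}{5649} + \frac{1}{3182 \left(-13410 + i \sqrt{7789}\right)}$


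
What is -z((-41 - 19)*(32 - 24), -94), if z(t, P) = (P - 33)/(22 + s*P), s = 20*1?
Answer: -127/1858 ≈ -0.068353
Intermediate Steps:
s = 20
z(t, P) = (-33 + P)/(22 + 20*P) (z(t, P) = (P - 33)/(22 + 20*P) = (-33 + P)/(22 + 20*P))
-z((-41 - 19)*(32 - 24), -94) = -(-33 - 94)/(2*(11 + 10*(-94))) = -(-127)/(2*(11 - 940)) = -(-127)/(2*(-929)) = -(-1)*(-127)/(2*929) = -1*127/1858 = -127/1858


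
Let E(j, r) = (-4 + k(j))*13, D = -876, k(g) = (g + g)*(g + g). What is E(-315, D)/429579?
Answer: 5159648/429579 ≈ 12.011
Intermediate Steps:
k(g) = 4*g**2 (k(g) = (2*g)*(2*g) = 4*g**2)
E(j, r) = -52 + 52*j**2 (E(j, r) = (-4 + 4*j**2)*13 = -52 + 52*j**2)
E(-315, D)/429579 = (-52 + 52*(-315)**2)/429579 = (-52 + 52*99225)*(1/429579) = (-52 + 5159700)*(1/429579) = 5159648*(1/429579) = 5159648/429579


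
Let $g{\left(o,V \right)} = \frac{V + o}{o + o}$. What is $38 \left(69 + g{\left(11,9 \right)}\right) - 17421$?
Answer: $- \frac{162409}{11} \approx -14764.0$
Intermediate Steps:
$g{\left(o,V \right)} = \frac{V + o}{2 o}$
$38 \left(69 + g{\left(11,9 \right)}\right) - 17421 = 38 \left(69 + \frac{9 + 11}{2 \cdot 11}\right) - 17421 = 38 \left(69 + \frac{1}{2} \cdot \frac{1}{11} \cdot 20\right) - 17421 = 38 \left(69 + \frac{10}{11}\right) - 17421 = 38 \cdot \frac{769}{11} - 17421 = \frac{29222}{11} - 17421 = - \frac{162409}{11}$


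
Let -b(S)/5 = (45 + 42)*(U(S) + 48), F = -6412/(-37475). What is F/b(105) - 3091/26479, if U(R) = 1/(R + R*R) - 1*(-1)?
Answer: -1832147981554991/15693985958973475 ≈ -0.11674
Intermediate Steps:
U(R) = 1 + 1/(R + R²) (U(R) = 1/(R + R²) + 1 = 1 + 1/(R + R²))
F = 6412/37475 (F = -6412*(-1/37475) = 6412/37475 ≈ 0.17110)
b(S) = -20880 - 435*(1 + S + S²)/(S*(1 + S)) (b(S) = -5*(45 + 42)*((1 + S + S²)/(S*(1 + S)) + 48) = -435*(48 + (1 + S + S²)/(S*(1 + S))) = -5*(4176 + 87*(1 + S + S²)/(S*(1 + S))) = -20880 - 435*(1 + S + S²)/(S*(1 + S)))
F/b(105) - 3091/26479 = 6412/(37475*((435*(-1 - 49*105 - 49*105²)/(105*(1 + 105))))) - 3091/26479 = 6412/(37475*((435*(1/105)*(-1 - 5145 - 49*11025)/106))) - 3091*1/26479 = 6412/(37475*((435*(1/105)*(1/106)*(-1 - 5145 - 540225)))) - 3091/26479 = 6412/(37475*((435*(1/105)*(1/106)*(-545371)))) - 3091/26479 = 6412/(37475*(-15815759/742)) - 3091/26479 = (6412/37475)*(-742/15815759) - 3091/26479 = -4757704/592695568525 - 3091/26479 = -1832147981554991/15693985958973475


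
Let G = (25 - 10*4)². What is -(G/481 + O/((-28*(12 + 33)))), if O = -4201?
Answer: -2304181/606060 ≈ -3.8019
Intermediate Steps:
G = 225 (G = (25 - 40)² = (-15)² = 225)
-(G/481 + O/((-28*(12 + 33)))) = -(225/481 - 4201*(-1/(28*(12 + 33)))) = -(225*(1/481) - 4201/((-28*45))) = -(225/481 - 4201/(-1260)) = -(225/481 - 4201*(-1/1260)) = -(225/481 + 4201/1260) = -1*2304181/606060 = -2304181/606060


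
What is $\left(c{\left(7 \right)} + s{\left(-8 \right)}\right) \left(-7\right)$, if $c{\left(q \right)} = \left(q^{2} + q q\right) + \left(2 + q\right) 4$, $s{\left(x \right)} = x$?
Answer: $-882$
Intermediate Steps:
$c{\left(q \right)} = 8 + 2 q^{2} + 4 q$ ($c{\left(q \right)} = \left(q^{2} + q^{2}\right) + \left(8 + 4 q\right) = 2 q^{2} + \left(8 + 4 q\right) = 8 + 2 q^{2} + 4 q$)
$\left(c{\left(7 \right)} + s{\left(-8 \right)}\right) \left(-7\right) = \left(\left(8 + 2 \cdot 7^{2} + 4 \cdot 7\right) - 8\right) \left(-7\right) = \left(\left(8 + 2 \cdot 49 + 28\right) - 8\right) \left(-7\right) = \left(\left(8 + 98 + 28\right) - 8\right) \left(-7\right) = \left(134 - 8\right) \left(-7\right) = 126 \left(-7\right) = -882$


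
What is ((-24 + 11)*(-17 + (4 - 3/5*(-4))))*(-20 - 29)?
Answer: -33761/5 ≈ -6752.2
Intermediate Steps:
((-24 + 11)*(-17 + (4 - 3/5*(-4))))*(-20 - 29) = -13*(-17 + (4 - 3*1/5*(-4)))*(-49) = -13*(-17 + (4 - 3/5*(-4)))*(-49) = -13*(-17 + (4 + 12/5))*(-49) = -13*(-17 + 32/5)*(-49) = -13*(-53/5)*(-49) = (689/5)*(-49) = -33761/5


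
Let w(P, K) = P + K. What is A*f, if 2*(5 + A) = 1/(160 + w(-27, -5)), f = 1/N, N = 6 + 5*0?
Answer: -1279/1536 ≈ -0.83268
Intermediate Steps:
N = 6 (N = 6 + 0 = 6)
w(P, K) = K + P
f = ⅙ (f = 1/6 = ⅙ ≈ 0.16667)
A = -1279/256 (A = -5 + 1/(2*(160 + (-5 - 27))) = -5 + 1/(2*(160 - 32)) = -5 + (½)/128 = -5 + (½)*(1/128) = -5 + 1/256 = -1279/256 ≈ -4.9961)
A*f = -1279/256*⅙ = -1279/1536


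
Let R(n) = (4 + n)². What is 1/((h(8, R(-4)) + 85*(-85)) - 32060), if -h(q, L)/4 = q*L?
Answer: -1/39285 ≈ -2.5455e-5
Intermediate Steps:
h(q, L) = -4*L*q (h(q, L) = -4*q*L = -4*L*q)
1/((h(8, R(-4)) + 85*(-85)) - 32060) = 1/((-4*(4 - 4)²*8 + 85*(-85)) - 32060) = 1/((-4*0²*8 - 7225) - 32060) = 1/((-4*0*8 - 7225) - 32060) = 1/((0 - 7225) - 32060) = 1/(-7225 - 32060) = 1/(-39285) = -1/39285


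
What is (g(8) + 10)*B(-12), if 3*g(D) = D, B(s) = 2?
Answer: 76/3 ≈ 25.333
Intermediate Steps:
g(D) = D/3
(g(8) + 10)*B(-12) = ((⅓)*8 + 10)*2 = (8/3 + 10)*2 = (38/3)*2 = 76/3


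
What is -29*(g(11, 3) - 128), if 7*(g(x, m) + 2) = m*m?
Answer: 26129/7 ≈ 3732.7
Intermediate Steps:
g(x, m) = -2 + m²/7 (g(x, m) = -2 + (m*m)/7 = -2 + m²/7)
-29*(g(11, 3) - 128) = -29*((-2 + (⅐)*3²) - 128) = -29*((-2 + (⅐)*9) - 128) = -29*((-2 + 9/7) - 128) = -29*(-5/7 - 128) = -29*(-901/7) = 26129/7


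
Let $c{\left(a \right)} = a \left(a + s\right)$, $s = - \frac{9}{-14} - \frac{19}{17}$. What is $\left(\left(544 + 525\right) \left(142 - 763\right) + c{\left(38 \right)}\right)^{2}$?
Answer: $\frac{6213907502468964}{14161} \approx 4.388 \cdot 10^{11}$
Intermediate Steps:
$s = - \frac{113}{238}$ ($s = \left(-9\right) \left(- \frac{1}{14}\right) - \frac{19}{17} = \frac{9}{14} - \frac{19}{17} = - \frac{113}{238} \approx -0.47479$)
$c{\left(a \right)} = a \left(- \frac{113}{238} + a\right)$ ($c{\left(a \right)} = a \left(a - \frac{113}{238}\right) = a \left(- \frac{113}{238} + a\right)$)
$\left(\left(544 + 525\right) \left(142 - 763\right) + c{\left(38 \right)}\right)^{2} = \left(\left(544 + 525\right) \left(142 - 763\right) + \frac{1}{238} \cdot 38 \left(-113 + 238 \cdot 38\right)\right)^{2} = \left(1069 \left(-621\right) + \frac{1}{238} \cdot 38 \left(-113 + 9044\right)\right)^{2} = \left(-663849 + \frac{1}{238} \cdot 38 \cdot 8931\right)^{2} = \left(-663849 + \frac{169689}{119}\right)^{2} = \left(- \frac{78828342}{119}\right)^{2} = \frac{6213907502468964}{14161}$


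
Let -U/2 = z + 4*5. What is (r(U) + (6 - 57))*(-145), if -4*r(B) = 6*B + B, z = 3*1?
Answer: -8555/2 ≈ -4277.5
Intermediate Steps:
z = 3
U = -46 (U = -2*(3 + 4*5) = -2*(3 + 20) = -2*23 = -46)
r(B) = -7*B/4 (r(B) = -(6*B + B)/4 = -7*B/4)
(r(U) + (6 - 57))*(-145) = (-7/4*(-46) + (6 - 57))*(-145) = (161/2 - 51)*(-145) = (59/2)*(-145) = -8555/2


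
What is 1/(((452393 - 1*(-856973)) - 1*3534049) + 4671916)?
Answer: 1/2447233 ≈ 4.0862e-7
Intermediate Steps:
1/(((452393 - 1*(-856973)) - 1*3534049) + 4671916) = 1/(((452393 + 856973) - 3534049) + 4671916) = 1/((1309366 - 3534049) + 4671916) = 1/(-2224683 + 4671916) = 1/2447233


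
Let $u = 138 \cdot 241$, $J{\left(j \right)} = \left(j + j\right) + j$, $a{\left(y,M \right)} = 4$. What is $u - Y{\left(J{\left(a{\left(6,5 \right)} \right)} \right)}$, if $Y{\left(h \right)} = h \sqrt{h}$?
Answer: $33258 - 24 \sqrt{3} \approx 33216.0$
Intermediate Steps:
$J{\left(j \right)} = 3 j$ ($J{\left(j \right)} = 2 j + j = 3 j$)
$Y{\left(h \right)} = h^{\frac{3}{2}}$
$u = 33258$
$u - Y{\left(J{\left(a{\left(6,5 \right)} \right)} \right)} = 33258 - \left(3 \cdot 4\right)^{\frac{3}{2}} = 33258 - 12^{\frac{3}{2}} = 33258 - 24 \sqrt{3}$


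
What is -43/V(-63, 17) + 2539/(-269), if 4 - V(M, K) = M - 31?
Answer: -260389/26362 ≈ -9.8774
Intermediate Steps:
V(M, K) = 35 - M (V(M, K) = 4 - (M - 31) = 4 - (-31 + M) = 4 + (31 - M) = 35 - M)
-43/V(-63, 17) + 2539/(-269) = -43/(35 - 1*(-63)) + 2539/(-269) = -43/(35 + 63) + 2539*(-1/269) = -43/98 - 2539/269 = -260389/26362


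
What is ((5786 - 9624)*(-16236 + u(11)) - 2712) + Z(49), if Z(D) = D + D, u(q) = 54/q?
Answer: 685215442/11 ≈ 6.2292e+7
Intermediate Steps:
Z(D) = 2*D
((5786 - 9624)*(-16236 + u(11)) - 2712) + Z(49) = ((5786 - 9624)*(-16236 + 54/11) - 2712) + 2*49 = (-3838*(-16236 + 54*(1/11)) - 2712) + 98 = (-3838*(-16236 + 54/11) - 2712) + 98 = (-3838*(-178542/11) - 2712) + 98 = (685244196/11 - 2712) + 98 = 685214364/11 + 98 = 685215442/11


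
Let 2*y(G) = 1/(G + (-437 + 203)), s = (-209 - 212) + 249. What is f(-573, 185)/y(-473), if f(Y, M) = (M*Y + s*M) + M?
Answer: 194622960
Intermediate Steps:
s = -172 (s = -421 + 249 = -172)
y(G) = 1/(2*(-234 + G)) (y(G) = 1/(2*(G + (-437 + 203))) = 1/(2*(G - 234)) = 1/(2*(-234 + G)))
f(Y, M) = -171*M + M*Y (f(Y, M) = (M*Y - 172*M) + M = (-172*M + M*Y) + M = -171*M + M*Y)
f(-573, 185)/y(-473) = (185*(-171 - 573))/((1/(2*(-234 - 473)))) = (185*(-744))/(((½)/(-707))) = -137640/((½)*(-1/707)) = -137640/(-1/1414) = -137640*(-1414) = 194622960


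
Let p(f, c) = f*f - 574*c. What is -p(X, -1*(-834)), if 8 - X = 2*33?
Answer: 475352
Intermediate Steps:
X = -58 (X = 8 - 2*33 = 8 - 1*66 = 8 - 66 = -58)
p(f, c) = f**2 - 574*c
-p(X, -1*(-834)) = -((-58)**2 - (-574)*(-834)) = -(3364 - 574*834) = -(3364 - 478716) = -1*(-475352) = 475352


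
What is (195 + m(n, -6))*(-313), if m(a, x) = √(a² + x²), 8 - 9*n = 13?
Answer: -61035 - 313*√2941/9 ≈ -62921.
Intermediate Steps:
n = -5/9 (n = 8/9 - ⅑*13 = 8/9 - 13/9 = -5/9 ≈ -0.55556)
(195 + m(n, -6))*(-313) = (195 + √((-5/9)² + (-6)²))*(-313) = (195 + √(25/81 + 36))*(-313) = (195 + √(2941/81))*(-313) = (195 + √2941/9)*(-313) = -61035 - 313*√2941/9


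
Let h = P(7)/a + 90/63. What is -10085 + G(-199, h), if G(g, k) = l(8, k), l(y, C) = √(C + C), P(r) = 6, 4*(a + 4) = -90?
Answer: -10085 + 2*√82733/371 ≈ -10083.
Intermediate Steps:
a = -53/2 (a = -4 + (¼)*(-90) = -4 - 45/2 = -53/2 ≈ -26.500)
h = 446/371 (h = 6/(-53/2) + 90/63 = 6*(-2/53) + 90*(1/63) = -12/53 + 10/7 = 446/371 ≈ 1.2022)
l(y, C) = √2*√C (l(y, C) = √(2*C) = √2*√C)
G(g, k) = √2*√k
-10085 + G(-199, h) = -10085 + √2*√(446/371) = -10085 + √2*(√165466/371) = -10085 + 2*√82733/371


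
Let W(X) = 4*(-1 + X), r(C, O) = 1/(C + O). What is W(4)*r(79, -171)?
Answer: -3/23 ≈ -0.13043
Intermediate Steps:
W(X) = -4 + 4*X
W(4)*r(79, -171) = (-4 + 4*4)/(79 - 171) = (-4 + 16)/(-92) = 12*(-1/92) = -3/23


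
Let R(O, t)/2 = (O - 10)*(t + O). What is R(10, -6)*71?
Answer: 0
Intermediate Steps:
R(O, t) = 2*(-10 + O)*(O + t) (R(O, t) = 2*((O - 10)*(t + O)) = 2*((-10 + O)*(O + t)) = 2*(-10 + O)*(O + t))
R(10, -6)*71 = (-20*10 - 20*(-6) + 2*10² + 2*10*(-6))*71 = (-200 + 120 + 2*100 - 120)*71 = (-200 + 120 + 200 - 120)*71 = 0*71 = 0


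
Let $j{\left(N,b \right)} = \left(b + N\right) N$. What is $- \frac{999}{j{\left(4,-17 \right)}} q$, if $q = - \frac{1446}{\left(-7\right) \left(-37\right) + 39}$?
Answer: $- \frac{722277}{7748} \approx -93.221$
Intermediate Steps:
$j{\left(N,b \right)} = N \left(N + b\right)$ ($j{\left(N,b \right)} = \left(N + b\right) N = N \left(N + b\right)$)
$q = - \frac{723}{149}$ ($q = - \frac{1446}{259 + 39} = - \frac{1446}{298} = \left(-1446\right) \frac{1}{298} = - \frac{723}{149} \approx -4.8523$)
$- \frac{999}{j{\left(4,-17 \right)}} q = - \frac{999}{4 \left(4 - 17\right)} \left(- \frac{723}{149}\right) = - \frac{999}{4 \left(-13\right)} \left(- \frac{723}{149}\right) = - \frac{999}{-52} \left(- \frac{723}{149}\right) = \left(-999\right) \left(- \frac{1}{52}\right) \left(- \frac{723}{149}\right) = \frac{999}{52} \left(- \frac{723}{149}\right) = - \frac{722277}{7748}$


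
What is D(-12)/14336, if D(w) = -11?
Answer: -11/14336 ≈ -0.00076730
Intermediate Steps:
D(-12)/14336 = -11/14336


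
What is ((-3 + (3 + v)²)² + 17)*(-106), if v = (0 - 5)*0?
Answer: -5618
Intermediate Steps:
v = 0 (v = -5*0 = 0)
((-3 + (3 + v)²)² + 17)*(-106) = ((-3 + (3 + 0)²)² + 17)*(-106) = ((-3 + 3²)² + 17)*(-106) = ((-3 + 9)² + 17)*(-106) = (6² + 17)*(-106) = (36 + 17)*(-106) = 53*(-106) = -5618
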